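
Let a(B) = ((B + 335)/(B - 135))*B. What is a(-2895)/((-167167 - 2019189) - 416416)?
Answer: 61760/65719993 ≈ 0.00093974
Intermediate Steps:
a(B) = B*(335 + B)/(-135 + B) (a(B) = ((335 + B)/(-135 + B))*B = B*(335 + B)/(-135 + B))
a(-2895)/((-167167 - 2019189) - 416416) = (-2895*(335 - 2895)/(-135 - 2895))/((-167167 - 2019189) - 416416) = (-2895*(-2560)/(-3030))/(-2186356 - 416416) = -2895*(-1/3030)*(-2560)/(-2602772) = -247040/101*(-1/2602772) = 61760/65719993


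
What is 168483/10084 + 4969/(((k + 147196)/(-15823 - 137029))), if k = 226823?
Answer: -7595999850215/3771607596 ≈ -2014.0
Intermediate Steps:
168483/10084 + 4969/(((k + 147196)/(-15823 - 137029))) = 168483/10084 + 4969/(((226823 + 147196)/(-15823 - 137029))) = 168483*(1/10084) + 4969/((374019/(-152852))) = 168483/10084 + 4969/((374019*(-1/152852))) = 168483/10084 + 4969/(-374019/152852) = 168483/10084 + 4969*(-152852/374019) = 168483/10084 - 759521588/374019 = -7595999850215/3771607596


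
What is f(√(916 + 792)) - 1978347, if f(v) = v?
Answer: -1978347 + 2*√427 ≈ -1.9783e+6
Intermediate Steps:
f(√(916 + 792)) - 1978347 = √(916 + 792) - 1978347 = √1708 - 1978347 = 2*√427 - 1978347 = -1978347 + 2*√427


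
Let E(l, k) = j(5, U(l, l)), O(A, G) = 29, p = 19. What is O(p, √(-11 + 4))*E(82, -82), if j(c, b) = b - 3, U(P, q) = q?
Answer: 2291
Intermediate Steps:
j(c, b) = -3 + b
E(l, k) = -3 + l
O(p, √(-11 + 4))*E(82, -82) = 29*(-3 + 82) = 29*79 = 2291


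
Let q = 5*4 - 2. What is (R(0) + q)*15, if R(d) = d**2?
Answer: 270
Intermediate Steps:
q = 18 (q = 20 - 2 = 18)
(R(0) + q)*15 = (0**2 + 18)*15 = (0 + 18)*15 = 18*15 = 270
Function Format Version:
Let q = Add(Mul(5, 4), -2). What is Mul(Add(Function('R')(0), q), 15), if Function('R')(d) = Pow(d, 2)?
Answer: 270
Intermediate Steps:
q = 18 (q = Add(20, -2) = 18)
Mul(Add(Function('R')(0), q), 15) = Mul(Add(Pow(0, 2), 18), 15) = Mul(Add(0, 18), 15) = Mul(18, 15) = 270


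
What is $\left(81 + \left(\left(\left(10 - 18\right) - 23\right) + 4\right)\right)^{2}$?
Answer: $2916$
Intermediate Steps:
$\left(81 + \left(\left(\left(10 - 18\right) - 23\right) + 4\right)\right)^{2} = \left(81 + \left(\left(-8 - 23\right) + 4\right)\right)^{2} = \left(81 + \left(-31 + 4\right)\right)^{2} = \left(81 - 27\right)^{2} = 54^{2} = 2916$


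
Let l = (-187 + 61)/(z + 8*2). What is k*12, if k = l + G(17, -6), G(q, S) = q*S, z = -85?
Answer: -27648/23 ≈ -1202.1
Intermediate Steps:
G(q, S) = S*q
l = 42/23 (l = (-187 + 61)/(-85 + 8*2) = -126/(-85 + 16) = -126/(-69) = -126*(-1/69) = 42/23 ≈ 1.8261)
k = -2304/23 (k = 42/23 - 6*17 = 42/23 - 102 = -2304/23 ≈ -100.17)
k*12 = -2304/23*12 = -27648/23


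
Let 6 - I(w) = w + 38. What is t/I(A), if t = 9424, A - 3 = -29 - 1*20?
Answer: 4712/7 ≈ 673.14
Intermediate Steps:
A = -46 (A = 3 + (-29 - 1*20) = 3 + (-29 - 20) = 3 - 49 = -46)
I(w) = -32 - w (I(w) = 6 - (w + 38) = 6 - (38 + w) = 6 + (-38 - w) = -32 - w)
t/I(A) = 9424/(-32 - 1*(-46)) = 9424/(-32 + 46) = 9424/14 = 9424*(1/14) = 4712/7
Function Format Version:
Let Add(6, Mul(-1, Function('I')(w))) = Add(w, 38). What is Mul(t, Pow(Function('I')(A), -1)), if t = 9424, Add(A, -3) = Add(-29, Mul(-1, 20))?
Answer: Rational(4712, 7) ≈ 673.14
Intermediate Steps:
A = -46 (A = Add(3, Add(-29, Mul(-1, 20))) = Add(3, Add(-29, -20)) = Add(3, -49) = -46)
Function('I')(w) = Add(-32, Mul(-1, w)) (Function('I')(w) = Add(6, Mul(-1, Add(w, 38))) = Add(6, Mul(-1, Add(38, w))) = Add(6, Add(-38, Mul(-1, w))) = Add(-32, Mul(-1, w)))
Mul(t, Pow(Function('I')(A), -1)) = Mul(9424, Pow(Add(-32, Mul(-1, -46)), -1)) = Mul(9424, Pow(Add(-32, 46), -1)) = Mul(9424, Pow(14, -1)) = Mul(9424, Rational(1, 14)) = Rational(4712, 7)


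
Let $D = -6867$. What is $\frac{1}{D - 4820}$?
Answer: $- \frac{1}{11687} \approx -8.5565 \cdot 10^{-5}$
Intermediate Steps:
$\frac{1}{D - 4820} = \frac{1}{-6867 - 4820} = \frac{1}{-11687} = - \frac{1}{11687}$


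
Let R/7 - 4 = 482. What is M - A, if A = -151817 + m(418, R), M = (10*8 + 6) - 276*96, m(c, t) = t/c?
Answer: 26208362/209 ≈ 1.2540e+5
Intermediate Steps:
R = 3402 (R = 28 + 7*482 = 28 + 3374 = 3402)
M = -26410 (M = (80 + 6) - 26496 = 86 - 26496 = -26410)
A = -31728052/209 (A = -151817 + 3402/418 = -151817 + 3402*(1/418) = -151817 + 1701/209 = -31728052/209 ≈ -1.5181e+5)
M - A = -26410 - 1*(-31728052/209) = -26410 + 31728052/209 = 26208362/209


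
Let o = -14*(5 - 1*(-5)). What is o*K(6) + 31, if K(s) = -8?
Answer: 1151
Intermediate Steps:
o = -140 (o = -14*(5 + 5) = -14*10 = -140)
o*K(6) + 31 = -140*(-8) + 31 = 1120 + 31 = 1151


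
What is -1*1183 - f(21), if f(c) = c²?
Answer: -1624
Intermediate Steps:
-1*1183 - f(21) = -1*1183 - 1*21² = -1183 - 1*441 = -1183 - 441 = -1624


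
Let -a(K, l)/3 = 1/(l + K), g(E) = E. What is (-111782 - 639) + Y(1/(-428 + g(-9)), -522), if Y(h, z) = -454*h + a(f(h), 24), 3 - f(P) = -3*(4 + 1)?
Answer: -687785759/6118 ≈ -1.1242e+5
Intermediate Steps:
f(P) = 18 (f(P) = 3 - (-3)*(4 + 1) = 3 - (-3)*5 = 3 - 1*(-15) = 3 + 15 = 18)
a(K, l) = -3/(K + l) (a(K, l) = -3/(l + K) = -3/(K + l))
Y(h, z) = -1/14 - 454*h (Y(h, z) = -454*h - 3/(18 + 24) = -454*h - 3/42 = -454*h - 3*1/42 = -454*h - 1/14 = -1/14 - 454*h)
(-111782 - 639) + Y(1/(-428 + g(-9)), -522) = (-111782 - 639) + (-1/14 - 454/(-428 - 9)) = -112421 + (-1/14 - 454/(-437)) = -112421 + (-1/14 - 454*(-1/437)) = -112421 + (-1/14 + 454/437) = -112421 + 5919/6118 = -687785759/6118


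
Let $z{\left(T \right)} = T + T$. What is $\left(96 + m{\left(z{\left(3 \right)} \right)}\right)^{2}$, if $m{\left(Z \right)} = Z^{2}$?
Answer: $17424$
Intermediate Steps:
$z{\left(T \right)} = 2 T$
$\left(96 + m{\left(z{\left(3 \right)} \right)}\right)^{2} = \left(96 + \left(2 \cdot 3\right)^{2}\right)^{2} = \left(96 + 6^{2}\right)^{2} = \left(96 + 36\right)^{2} = 132^{2} = 17424$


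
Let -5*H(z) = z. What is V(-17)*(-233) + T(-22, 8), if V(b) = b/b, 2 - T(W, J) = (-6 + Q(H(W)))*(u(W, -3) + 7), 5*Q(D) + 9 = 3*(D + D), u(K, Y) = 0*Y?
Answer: -5334/25 ≈ -213.36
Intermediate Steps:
H(z) = -z/5
u(K, Y) = 0
Q(D) = -9/5 + 6*D/5 (Q(D) = -9/5 + (3*(D + D))/5 = -9/5 + (3*(2*D))/5 = -9/5 + (6*D)/5 = -9/5 + 6*D/5)
T(W, J) = 283/5 + 42*W/25 (T(W, J) = 2 - (-6 + (-9/5 + 6*(-W/5)/5))*(0 + 7) = 2 - (-6 + (-9/5 - 6*W/25))*7 = 2 - (-39/5 - 6*W/25)*7 = 2 - (-273/5 - 42*W/25) = 2 + (273/5 + 42*W/25) = 283/5 + 42*W/25)
V(b) = 1
V(-17)*(-233) + T(-22, 8) = 1*(-233) + (283/5 + (42/25)*(-22)) = -233 + (283/5 - 924/25) = -233 + 491/25 = -5334/25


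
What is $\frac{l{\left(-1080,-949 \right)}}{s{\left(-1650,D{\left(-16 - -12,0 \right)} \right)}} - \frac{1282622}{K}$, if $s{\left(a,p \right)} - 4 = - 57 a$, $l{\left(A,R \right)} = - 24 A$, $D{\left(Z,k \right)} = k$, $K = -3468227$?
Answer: $\frac{105266086714}{163100311129} \approx 0.64541$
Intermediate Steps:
$s{\left(a,p \right)} = 4 - 57 a$
$\frac{l{\left(-1080,-949 \right)}}{s{\left(-1650,D{\left(-16 - -12,0 \right)} \right)}} - \frac{1282622}{K} = \frac{\left(-24\right) \left(-1080\right)}{4 - -94050} - \frac{1282622}{-3468227} = \frac{25920}{4 + 94050} - - \frac{1282622}{3468227} = \frac{25920}{94054} + \frac{1282622}{3468227} = 25920 \cdot \frac{1}{94054} + \frac{1282622}{3468227} = \frac{12960}{47027} + \frac{1282622}{3468227} = \frac{105266086714}{163100311129}$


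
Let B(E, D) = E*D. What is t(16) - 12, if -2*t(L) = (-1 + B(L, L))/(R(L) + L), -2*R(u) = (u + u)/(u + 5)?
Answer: -2607/128 ≈ -20.367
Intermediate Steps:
B(E, D) = D*E
R(u) = -u/(5 + u) (R(u) = -(u + u)/(2*(u + 5)) = -2*u/(2*(5 + u)) = -u/(5 + u))
t(L) = -(-1 + L²)/(2*(L - L/(5 + L))) (t(L) = -(-1 + L*L)/(2*(-L/(5 + L) + L)) = -(-1 + L²)/(2*(L - L/(5 + L))))
t(16) - 12 = -½*(-1 + 16²)*(5 + 16)/(16*(4 + 16)) - 12 = -½*1/16*(-1 + 256)*21/20 - 12 = -½*1/16*1/20*255*21 - 12 = -1071/128 - 12 = -2607/128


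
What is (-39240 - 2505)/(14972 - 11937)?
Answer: -8349/607 ≈ -13.755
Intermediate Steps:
(-39240 - 2505)/(14972 - 11937) = -41745/3035 = -41745*1/3035 = -8349/607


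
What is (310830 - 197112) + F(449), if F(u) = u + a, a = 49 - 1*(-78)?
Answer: 114294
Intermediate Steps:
a = 127 (a = 49 + 78 = 127)
F(u) = 127 + u (F(u) = u + 127 = 127 + u)
(310830 - 197112) + F(449) = (310830 - 197112) + (127 + 449) = 113718 + 576 = 114294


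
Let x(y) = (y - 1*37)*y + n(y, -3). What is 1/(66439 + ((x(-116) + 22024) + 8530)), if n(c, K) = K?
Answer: 1/114738 ≈ 8.7155e-6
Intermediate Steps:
x(y) = -3 + y*(-37 + y) (x(y) = (y - 1*37)*y - 3 = (y - 37)*y - 3 = (-37 + y)*y - 3 = y*(-37 + y) - 3 = -3 + y*(-37 + y))
1/(66439 + ((x(-116) + 22024) + 8530)) = 1/(66439 + (((-3 + (-116)**2 - 37*(-116)) + 22024) + 8530)) = 1/(66439 + (((-3 + 13456 + 4292) + 22024) + 8530)) = 1/(66439 + ((17745 + 22024) + 8530)) = 1/(66439 + (39769 + 8530)) = 1/(66439 + 48299) = 1/114738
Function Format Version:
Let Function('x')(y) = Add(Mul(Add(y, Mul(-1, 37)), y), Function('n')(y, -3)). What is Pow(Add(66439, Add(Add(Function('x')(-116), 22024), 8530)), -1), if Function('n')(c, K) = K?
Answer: Rational(1, 114738) ≈ 8.7155e-6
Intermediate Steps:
Function('x')(y) = Add(-3, Mul(y, Add(-37, y))) (Function('x')(y) = Add(Mul(Add(y, Mul(-1, 37)), y), -3) = Add(Mul(Add(y, -37), y), -3) = Add(Mul(Add(-37, y), y), -3) = Add(Mul(y, Add(-37, y)), -3) = Add(-3, Mul(y, Add(-37, y))))
Pow(Add(66439, Add(Add(Function('x')(-116), 22024), 8530)), -1) = Pow(Add(66439, Add(Add(Add(-3, Pow(-116, 2), Mul(-37, -116)), 22024), 8530)), -1) = Pow(Add(66439, Add(Add(Add(-3, 13456, 4292), 22024), 8530)), -1) = Pow(Add(66439, Add(Add(17745, 22024), 8530)), -1) = Pow(Add(66439, Add(39769, 8530)), -1) = Pow(Add(66439, 48299), -1) = Pow(114738, -1) = Rational(1, 114738)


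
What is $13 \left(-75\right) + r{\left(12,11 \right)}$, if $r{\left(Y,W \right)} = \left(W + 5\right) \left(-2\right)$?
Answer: $-1007$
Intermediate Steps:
$r{\left(Y,W \right)} = -10 - 2 W$ ($r{\left(Y,W \right)} = \left(5 + W\right) \left(-2\right) = -10 - 2 W$)
$13 \left(-75\right) + r{\left(12,11 \right)} = 13 \left(-75\right) - 32 = -975 - 32 = -1007$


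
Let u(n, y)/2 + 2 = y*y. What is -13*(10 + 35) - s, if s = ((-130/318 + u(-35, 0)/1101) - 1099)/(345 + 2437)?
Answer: -47451801448/81169023 ≈ -584.60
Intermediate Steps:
u(n, y) = -4 + 2*y² (u(n, y) = -4 + 2*(y*y) = -4 + 2*y²)
s = -32077007/81169023 (s = ((-130/318 + (-4 + 2*0²)/1101) - 1099)/(345 + 2437) = ((-130*1/318 + (-4 + 2*0)*(1/1101)) - 1099)/2782 = ((-65/159 + (-4 + 0)*(1/1101)) - 1099)*(1/2782) = ((-65/159 - 4*1/1101) - 1099)*(1/2782) = ((-65/159 - 4/1101) - 1099)*(1/2782) = (-24067/58353 - 1099)*(1/2782) = -64154014/58353*1/2782 = -32077007/81169023 ≈ -0.39519)
-13*(10 + 35) - s = -13*(10 + 35) - 1*(-32077007/81169023) = -13*45 + 32077007/81169023 = -585 + 32077007/81169023 = -47451801448/81169023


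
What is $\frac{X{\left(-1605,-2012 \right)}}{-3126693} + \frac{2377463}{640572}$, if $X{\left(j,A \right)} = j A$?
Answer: $\frac{1788341127713}{667623996132} \approx 2.6787$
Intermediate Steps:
$X{\left(j,A \right)} = A j$
$\frac{X{\left(-1605,-2012 \right)}}{-3126693} + \frac{2377463}{640572} = \frac{\left(-2012\right) \left(-1605\right)}{-3126693} + \frac{2377463}{640572} = 3229260 \left(- \frac{1}{3126693}\right) + 2377463 \cdot \frac{1}{640572} = - \frac{1076420}{1042231} + \frac{2377463}{640572} = \frac{1788341127713}{667623996132}$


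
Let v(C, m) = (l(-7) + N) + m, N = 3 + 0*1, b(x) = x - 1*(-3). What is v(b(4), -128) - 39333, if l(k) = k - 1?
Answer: -39466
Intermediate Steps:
b(x) = 3 + x (b(x) = x + 3 = 3 + x)
l(k) = -1 + k
N = 3 (N = 3 + 0 = 3)
v(C, m) = -5 + m (v(C, m) = ((-1 - 7) + 3) + m = (-8 + 3) + m = -5 + m)
v(b(4), -128) - 39333 = (-5 - 128) - 39333 = -133 - 39333 = -39466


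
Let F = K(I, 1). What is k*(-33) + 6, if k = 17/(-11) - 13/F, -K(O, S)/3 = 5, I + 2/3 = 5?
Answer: 142/5 ≈ 28.400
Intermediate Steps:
I = 13/3 (I = -2/3 + 5 = 13/3 ≈ 4.3333)
K(O, S) = -15 (K(O, S) = -3*5 = -15)
F = -15
k = -112/165 (k = 17/(-11) - 13/(-15) = 17*(-1/11) - 13*(-1/15) = -17/11 + 13/15 = -112/165 ≈ -0.67879)
k*(-33) + 6 = -112/165*(-33) + 6 = 112/5 + 6 = 142/5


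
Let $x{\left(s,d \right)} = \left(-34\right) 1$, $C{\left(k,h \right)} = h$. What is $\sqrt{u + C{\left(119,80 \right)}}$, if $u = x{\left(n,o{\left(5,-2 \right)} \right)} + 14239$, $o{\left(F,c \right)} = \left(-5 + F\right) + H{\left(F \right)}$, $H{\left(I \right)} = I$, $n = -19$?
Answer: $\sqrt{14285} \approx 119.52$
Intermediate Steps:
$o{\left(F,c \right)} = -5 + 2 F$ ($o{\left(F,c \right)} = \left(-5 + F\right) + F = -5 + 2 F$)
$x{\left(s,d \right)} = -34$
$u = 14205$ ($u = -34 + 14239 = 14205$)
$\sqrt{u + C{\left(119,80 \right)}} = \sqrt{14205 + 80} = \sqrt{14285}$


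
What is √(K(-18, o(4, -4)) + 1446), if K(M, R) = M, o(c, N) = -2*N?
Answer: 2*√357 ≈ 37.789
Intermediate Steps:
√(K(-18, o(4, -4)) + 1446) = √(-18 + 1446) = √1428 = 2*√357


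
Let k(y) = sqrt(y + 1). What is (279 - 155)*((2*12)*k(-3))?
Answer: 2976*I*sqrt(2) ≈ 4208.7*I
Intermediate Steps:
k(y) = sqrt(1 + y)
(279 - 155)*((2*12)*k(-3)) = (279 - 155)*((2*12)*sqrt(1 - 3)) = 124*(24*sqrt(-2)) = 124*(24*(I*sqrt(2))) = 124*(24*I*sqrt(2)) = 2976*I*sqrt(2)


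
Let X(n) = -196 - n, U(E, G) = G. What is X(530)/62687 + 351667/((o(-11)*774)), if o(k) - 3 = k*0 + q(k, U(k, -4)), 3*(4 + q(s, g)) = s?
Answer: -22047571541/226425444 ≈ -97.372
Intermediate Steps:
q(s, g) = -4 + s/3
o(k) = -1 + k/3 (o(k) = 3 + (k*0 + (-4 + k/3)) = 3 + (0 + (-4 + k/3)) = 3 + (-4 + k/3) = -1 + k/3)
X(530)/62687 + 351667/((o(-11)*774)) = (-196 - 1*530)/62687 + 351667/(((-1 + (⅓)*(-11))*774)) = (-196 - 530)*(1/62687) + 351667/(((-1 - 11/3)*774)) = -726*1/62687 + 351667/((-14/3*774)) = -726/62687 + 351667/(-3612) = -726/62687 + 351667*(-1/3612) = -726/62687 - 351667/3612 = -22047571541/226425444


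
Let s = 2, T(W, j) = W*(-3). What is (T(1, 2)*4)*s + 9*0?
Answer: -24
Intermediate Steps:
T(W, j) = -3*W
(T(1, 2)*4)*s + 9*0 = (-3*1*4)*2 + 9*0 = -3*4*2 + 0 = -12*2 + 0 = -24 + 0 = -24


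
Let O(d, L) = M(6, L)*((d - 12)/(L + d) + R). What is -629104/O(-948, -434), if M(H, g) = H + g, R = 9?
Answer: 15525388/102399 ≈ 151.62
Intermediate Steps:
O(d, L) = (6 + L)*(9 + (-12 + d)/(L + d)) (O(d, L) = (6 + L)*((d - 12)/(L + d) + 9) = (6 + L)*((-12 + d)/(L + d) + 9) = (6 + L)*(9 + (-12 + d)/(L + d)))
-629104/O(-948, -434) = -629104*(-434 - 948)/((6 - 434)*(-12 + 9*(-434) + 10*(-948))) = -629104*691/(214*(-12 - 3906 - 9480)) = -629104/((-1/1382*(-428)*(-13398))) = -629104/(-2867172/691) = -629104*(-691/2867172) = 15525388/102399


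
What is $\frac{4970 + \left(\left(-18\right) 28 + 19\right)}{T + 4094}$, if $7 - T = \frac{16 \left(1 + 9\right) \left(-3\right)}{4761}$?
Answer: $\frac{7117695}{6508447} \approx 1.0936$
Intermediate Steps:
$T = \frac{11269}{1587}$ ($T = 7 - \frac{16 \left(1 + 9\right) \left(-3\right)}{4761} = 7 - 16 \cdot 10 \left(-3\right) \frac{1}{4761} = 7 - 160 \left(-3\right) \frac{1}{4761} = 7 - \left(-480\right) \frac{1}{4761} = 7 - - \frac{160}{1587} = 7 + \frac{160}{1587} = \frac{11269}{1587} \approx 7.1008$)
$\frac{4970 + \left(\left(-18\right) 28 + 19\right)}{T + 4094} = \frac{4970 + \left(\left(-18\right) 28 + 19\right)}{\frac{11269}{1587} + 4094} = \frac{4970 + \left(-504 + 19\right)}{\frac{6508447}{1587}} = \left(4970 - 485\right) \frac{1587}{6508447} = 4485 \cdot \frac{1587}{6508447} = \frac{7117695}{6508447}$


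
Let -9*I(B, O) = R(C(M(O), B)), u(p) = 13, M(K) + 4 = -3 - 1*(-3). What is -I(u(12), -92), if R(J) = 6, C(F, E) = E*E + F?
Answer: 2/3 ≈ 0.66667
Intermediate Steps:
M(K) = -4 (M(K) = -4 + (-3 - 1*(-3)) = -4 + (-3 + 3) = -4 + 0 = -4)
C(F, E) = F + E**2 (C(F, E) = E**2 + F = F + E**2)
I(B, O) = -2/3 (I(B, O) = -1/9*6 = -2/3)
-I(u(12), -92) = -1*(-2/3) = 2/3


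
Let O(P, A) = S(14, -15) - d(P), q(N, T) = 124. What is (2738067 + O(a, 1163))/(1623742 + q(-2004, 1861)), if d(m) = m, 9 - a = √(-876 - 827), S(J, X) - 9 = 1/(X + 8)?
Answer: 9583234/5683531 + I*√1703/1623866 ≈ 1.6861 + 2.5413e-5*I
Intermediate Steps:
S(J, X) = 9 + 1/(8 + X) (S(J, X) = 9 + 1/(X + 8) = 9 + 1/(8 + X))
a = 9 - I*√1703 (a = 9 - √(-876 - 827) = 9 - √(-1703) = 9 - I*√1703 ≈ 9.0 - 41.267*I)
O(P, A) = 62/7 - P (O(P, A) = (73 + 9*(-15))/(8 - 15) - P = (73 - 135)/(-7) - P = -⅐*(-62) - P = 62/7 - P)
(2738067 + O(a, 1163))/(1623742 + q(-2004, 1861)) = (2738067 + (62/7 - (9 - I*√1703)))/(1623742 + 124) = (2738067 + (62/7 + (-9 + I*√1703)))/1623866 = (2738067 + (-⅐ + I*√1703))*(1/1623866) = (19166468/7 + I*√1703)*(1/1623866) = 9583234/5683531 + I*√1703/1623866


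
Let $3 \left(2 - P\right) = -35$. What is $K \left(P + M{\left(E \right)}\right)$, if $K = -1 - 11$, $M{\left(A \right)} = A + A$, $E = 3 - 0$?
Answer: $-236$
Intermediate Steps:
$P = \frac{41}{3}$ ($P = 2 - - \frac{35}{3} = 2 + \frac{35}{3} = \frac{41}{3} \approx 13.667$)
$E = 3$ ($E = 3 + 0 = 3$)
$M{\left(A \right)} = 2 A$
$K = -12$ ($K = -1 - 11 = -12$)
$K \left(P + M{\left(E \right)}\right) = - 12 \left(\frac{41}{3} + 2 \cdot 3\right) = - 12 \left(\frac{41}{3} + 6\right) = \left(-12\right) \frac{59}{3} = -236$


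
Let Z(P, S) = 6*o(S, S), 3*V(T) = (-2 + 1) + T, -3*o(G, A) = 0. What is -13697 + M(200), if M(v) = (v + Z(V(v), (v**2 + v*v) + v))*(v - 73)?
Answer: 11703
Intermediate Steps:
o(G, A) = 0 (o(G, A) = -1/3*0 = 0)
V(T) = -1/3 + T/3 (V(T) = ((-2 + 1) + T)/3 = (-1 + T)/3 = -1/3 + T/3)
Z(P, S) = 0 (Z(P, S) = 6*0 = 0)
M(v) = v*(-73 + v) (M(v) = (v + 0)*(v - 73) = v*(-73 + v))
-13697 + M(200) = -13697 + 200*(-73 + 200) = -13697 + 200*127 = -13697 + 25400 = 11703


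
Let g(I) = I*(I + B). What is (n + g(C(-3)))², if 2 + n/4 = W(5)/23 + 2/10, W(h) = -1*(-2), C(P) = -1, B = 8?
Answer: 2537649/13225 ≈ 191.88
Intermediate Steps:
W(h) = 2
n = -788/115 (n = -8 + 4*(2/23 + 2/10) = -8 + 4*(2*(1/23) + 2*(⅒)) = -8 + 4*(2/23 + ⅕) = -8 + 4*(33/115) = -8 + 132/115 = -788/115 ≈ -6.8522)
g(I) = I*(8 + I) (g(I) = I*(I + 8) = I*(8 + I))
(n + g(C(-3)))² = (-788/115 - (8 - 1))² = (-788/115 - 1*7)² = (-788/115 - 7)² = (-1593/115)² = 2537649/13225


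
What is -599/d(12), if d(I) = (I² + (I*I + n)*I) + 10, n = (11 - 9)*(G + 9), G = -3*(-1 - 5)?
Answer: -599/2530 ≈ -0.23676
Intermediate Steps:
G = 18 (G = -3*(-6) = 18)
n = 54 (n = (11 - 9)*(18 + 9) = 2*27 = 54)
d(I) = 10 + I² + I*(54 + I²) (d(I) = (I² + (I*I + 54)*I) + 10 = (I² + (I² + 54)*I) + 10 = (I² + (54 + I²)*I) + 10 = (I² + I*(54 + I²)) + 10 = 10 + I² + I*(54 + I²))
-599/d(12) = -599/(10 + 12² + 12³ + 54*12) = -599/(10 + 144 + 1728 + 648) = -599/2530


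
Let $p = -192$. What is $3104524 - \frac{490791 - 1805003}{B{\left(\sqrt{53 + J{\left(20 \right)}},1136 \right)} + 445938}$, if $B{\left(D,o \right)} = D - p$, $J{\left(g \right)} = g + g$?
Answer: $\frac{205966711691391476}{66343992269} - \frac{1314212 \sqrt{93}}{199031976807} \approx 3.1045 \cdot 10^{6}$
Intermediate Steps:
$J{\left(g \right)} = 2 g$
$B{\left(D,o \right)} = 192 + D$ ($B{\left(D,o \right)} = D - -192 = D + 192 = 192 + D$)
$3104524 - \frac{490791 - 1805003}{B{\left(\sqrt{53 + J{\left(20 \right)}},1136 \right)} + 445938} = 3104524 - \frac{490791 - 1805003}{\left(192 + \sqrt{53 + 2 \cdot 20}\right) + 445938} = 3104524 - - \frac{1314212}{\left(192 + \sqrt{53 + 40}\right) + 445938} = 3104524 - - \frac{1314212}{\left(192 + \sqrt{93}\right) + 445938} = 3104524 - - \frac{1314212}{446130 + \sqrt{93}} = 3104524 + \frac{1314212}{446130 + \sqrt{93}}$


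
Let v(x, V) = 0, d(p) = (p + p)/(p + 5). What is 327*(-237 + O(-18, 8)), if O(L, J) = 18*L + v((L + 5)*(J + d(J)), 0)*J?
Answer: -183447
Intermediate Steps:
d(p) = 2*p/(5 + p) (d(p) = (2*p)/(5 + p) = 2*p/(5 + p))
O(L, J) = 18*L (O(L, J) = 18*L + 0*J = 18*L + 0 = 18*L)
327*(-237 + O(-18, 8)) = 327*(-237 + 18*(-18)) = 327*(-237 - 324) = 327*(-561) = -183447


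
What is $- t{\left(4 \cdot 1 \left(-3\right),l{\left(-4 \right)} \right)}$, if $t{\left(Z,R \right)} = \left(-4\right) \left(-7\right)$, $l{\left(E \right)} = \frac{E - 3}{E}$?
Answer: $-28$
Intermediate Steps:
$l{\left(E \right)} = \frac{-3 + E}{E}$
$t{\left(Z,R \right)} = 28$
$- t{\left(4 \cdot 1 \left(-3\right),l{\left(-4 \right)} \right)} = \left(-1\right) 28 = -28$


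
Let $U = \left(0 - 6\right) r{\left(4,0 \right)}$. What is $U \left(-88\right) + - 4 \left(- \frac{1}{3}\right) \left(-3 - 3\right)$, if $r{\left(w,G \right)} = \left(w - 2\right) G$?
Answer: $-8$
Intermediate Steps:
$r{\left(w,G \right)} = G \left(-2 + w\right)$ ($r{\left(w,G \right)} = \left(-2 + w\right) G = G \left(-2 + w\right)$)
$U = 0$ ($U = \left(0 - 6\right) 0 \left(-2 + 4\right) = - 6 \cdot 0 \cdot 2 = \left(-6\right) 0 = 0$)
$U \left(-88\right) + - 4 \left(- \frac{1}{3}\right) \left(-3 - 3\right) = 0 \left(-88\right) + - 4 \left(- \frac{1}{3}\right) \left(-3 - 3\right) = 0 + - 4 \left(\left(-1\right) \frac{1}{3}\right) \left(-6\right) = 0 + \left(-4\right) \left(- \frac{1}{3}\right) \left(-6\right) = 0 + \frac{4}{3} \left(-6\right) = 0 - 8 = -8$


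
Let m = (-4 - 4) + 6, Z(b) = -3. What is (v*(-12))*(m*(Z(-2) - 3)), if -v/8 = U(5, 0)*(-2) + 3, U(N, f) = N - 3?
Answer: -1152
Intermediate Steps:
U(N, f) = -3 + N
m = -2 (m = -8 + 6 = -2)
v = 8 (v = -8*((-3 + 5)*(-2) + 3) = -8*(2*(-2) + 3) = -8*(-4 + 3) = -8*(-1) = 8)
(v*(-12))*(m*(Z(-2) - 3)) = (8*(-12))*(-2*(-3 - 3)) = -(-192)*(-6) = -96*12 = -1152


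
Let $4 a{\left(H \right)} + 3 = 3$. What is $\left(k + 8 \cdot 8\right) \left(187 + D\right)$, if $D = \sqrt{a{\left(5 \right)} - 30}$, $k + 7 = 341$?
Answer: $74426 + 398 i \sqrt{30} \approx 74426.0 + 2179.9 i$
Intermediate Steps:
$a{\left(H \right)} = 0$ ($a{\left(H \right)} = - \frac{3}{4} + \frac{1}{4} \cdot 3 = - \frac{3}{4} + \frac{3}{4} = 0$)
$k = 334$ ($k = -7 + 341 = 334$)
$D = i \sqrt{30}$ ($D = \sqrt{0 - 30} = \sqrt{-30} = i \sqrt{30} \approx 5.4772 i$)
$\left(k + 8 \cdot 8\right) \left(187 + D\right) = \left(334 + 8 \cdot 8\right) \left(187 + i \sqrt{30}\right) = \left(334 + 64\right) \left(187 + i \sqrt{30}\right) = 398 \left(187 + i \sqrt{30}\right) = 74426 + 398 i \sqrt{30}$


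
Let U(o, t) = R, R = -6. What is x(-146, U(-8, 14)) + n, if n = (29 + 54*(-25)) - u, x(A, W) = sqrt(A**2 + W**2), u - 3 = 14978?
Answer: -16302 + 2*sqrt(5338) ≈ -16156.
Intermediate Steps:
u = 14981 (u = 3 + 14978 = 14981)
U(o, t) = -6
n = -16302 (n = (29 + 54*(-25)) - 1*14981 = (29 - 1350) - 14981 = -1321 - 14981 = -16302)
x(-146, U(-8, 14)) + n = sqrt((-146)**2 + (-6)**2) - 16302 = sqrt(21316 + 36) - 16302 = sqrt(21352) - 16302 = 2*sqrt(5338) - 16302 = -16302 + 2*sqrt(5338)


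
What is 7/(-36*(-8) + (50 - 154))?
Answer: 7/184 ≈ 0.038043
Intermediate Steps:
7/(-36*(-8) + (50 - 154)) = 7/(288 - 104) = 7/184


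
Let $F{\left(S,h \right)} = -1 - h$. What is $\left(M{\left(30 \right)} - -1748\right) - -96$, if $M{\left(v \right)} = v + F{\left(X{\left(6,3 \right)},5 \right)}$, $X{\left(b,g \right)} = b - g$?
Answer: $1868$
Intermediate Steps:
$M{\left(v \right)} = -6 + v$ ($M{\left(v \right)} = v - 6 = -6 + v$)
$\left(M{\left(30 \right)} - -1748\right) - -96 = \left(\left(-6 + 30\right) - -1748\right) - -96 = \left(24 + 1748\right) + 96 = 1772 + 96 = 1868$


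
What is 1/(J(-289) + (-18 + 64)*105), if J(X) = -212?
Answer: 1/4618 ≈ 0.00021654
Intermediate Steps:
1/(J(-289) + (-18 + 64)*105) = 1/(-212 + (-18 + 64)*105) = 1/(-212 + 46*105) = 1/(-212 + 4830) = 1/4618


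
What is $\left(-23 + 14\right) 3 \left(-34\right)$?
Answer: $918$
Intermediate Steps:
$\left(-23 + 14\right) 3 \left(-34\right) = \left(-9\right) 3 \left(-34\right) = \left(-27\right) \left(-34\right) = 918$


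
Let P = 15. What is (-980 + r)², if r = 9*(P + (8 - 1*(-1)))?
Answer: 583696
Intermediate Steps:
r = 216 (r = 9*(15 + (8 - 1*(-1))) = 9*(15 + (8 + 1)) = 9*(15 + 9) = 9*24 = 216)
(-980 + r)² = (-980 + 216)² = (-764)² = 583696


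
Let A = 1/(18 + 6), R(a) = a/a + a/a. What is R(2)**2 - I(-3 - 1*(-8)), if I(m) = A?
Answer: 95/24 ≈ 3.9583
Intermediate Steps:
R(a) = 2 (R(a) = 1 + 1 = 2)
A = 1/24 ≈ 0.041667
I(m) = 1/24
R(2)**2 - I(-3 - 1*(-8)) = 2**2 - 1*1/24 = 4 - 1/24 = 95/24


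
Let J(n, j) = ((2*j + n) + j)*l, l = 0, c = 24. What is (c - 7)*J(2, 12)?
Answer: 0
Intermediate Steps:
J(n, j) = 0 (J(n, j) = ((2*j + n) + j)*0 = ((n + 2*j) + j)*0 = (n + 3*j)*0 = 0)
(c - 7)*J(2, 12) = (24 - 7)*0 = 17*0 = 0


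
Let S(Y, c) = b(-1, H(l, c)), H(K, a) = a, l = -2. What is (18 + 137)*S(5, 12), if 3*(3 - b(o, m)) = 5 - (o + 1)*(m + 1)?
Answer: 620/3 ≈ 206.67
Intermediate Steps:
b(o, m) = 4/3 + (1 + m)*(1 + o)/3 (b(o, m) = 3 - (5 - (o + 1)*(m + 1))/3 = 3 - (5 - (1 + o)*(1 + m))/3 = 3 - (5 - (1 + m)*(1 + o))/3 = 3 + (-5/3 + (1 + m)*(1 + o)/3) = 4/3 + (1 + m)*(1 + o)/3)
S(Y, c) = 4/3 (S(Y, c) = 5/3 + c/3 + (1/3)*(-1) + (1/3)*c*(-1) = 5/3 + c/3 - 1/3 - c/3 = 4/3)
(18 + 137)*S(5, 12) = (18 + 137)*(4/3) = 155*(4/3) = 620/3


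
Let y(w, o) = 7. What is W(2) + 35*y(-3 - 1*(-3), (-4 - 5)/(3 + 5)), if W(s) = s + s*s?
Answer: 251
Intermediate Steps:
W(s) = s + s**2
W(2) + 35*y(-3 - 1*(-3), (-4 - 5)/(3 + 5)) = 2*(1 + 2) + 35*7 = 2*3 + 245 = 6 + 245 = 251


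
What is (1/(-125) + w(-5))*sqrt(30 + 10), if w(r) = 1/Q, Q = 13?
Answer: 224*sqrt(10)/1625 ≈ 0.43591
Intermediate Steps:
w(r) = 1/13
(1/(-125) + w(-5))*sqrt(30 + 10) = (1/(-125) + 1/13)*sqrt(30 + 10) = (-1/125 + 1/13)*sqrt(40) = 112*(2*sqrt(10))/1625 = 224*sqrt(10)/1625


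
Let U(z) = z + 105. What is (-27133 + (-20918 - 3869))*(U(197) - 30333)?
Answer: 1559209520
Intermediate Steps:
U(z) = 105 + z
(-27133 + (-20918 - 3869))*(U(197) - 30333) = (-27133 + (-20918 - 3869))*((105 + 197) - 30333) = (-27133 - 24787)*(302 - 30333) = -51920*(-30031) = 1559209520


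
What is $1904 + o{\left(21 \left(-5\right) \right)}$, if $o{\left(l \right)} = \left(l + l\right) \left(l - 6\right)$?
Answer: $25214$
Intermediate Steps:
$o{\left(l \right)} = 2 l \left(-6 + l\right)$
$1904 + o{\left(21 \left(-5\right) \right)} = 1904 + 2 \cdot 21 \left(-5\right) \left(-6 + 21 \left(-5\right)\right) = 1904 + 2 \left(-105\right) \left(-6 - 105\right) = 1904 + 2 \left(-105\right) \left(-111\right) = 1904 + 23310 = 25214$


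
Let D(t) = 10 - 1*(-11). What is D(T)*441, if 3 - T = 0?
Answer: 9261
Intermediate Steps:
T = 3 (T = 3 - 1*0 = 3 + 0 = 3)
D(t) = 21 (D(t) = 10 + 11 = 21)
D(T)*441 = 21*441 = 9261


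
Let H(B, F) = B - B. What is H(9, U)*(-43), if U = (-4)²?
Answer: 0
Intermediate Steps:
U = 16
H(B, F) = 0
H(9, U)*(-43) = 0*(-43) = 0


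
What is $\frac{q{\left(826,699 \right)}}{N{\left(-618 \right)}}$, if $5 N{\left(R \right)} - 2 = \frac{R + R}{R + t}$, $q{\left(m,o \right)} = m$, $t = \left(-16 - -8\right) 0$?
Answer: $\frac{2065}{2} \approx 1032.5$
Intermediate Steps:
$t = 0$ ($t = \left(-16 + 8\right) 0 = \left(-8\right) 0 = 0$)
$N{\left(R \right)} = \frac{4}{5}$ ($N{\left(R \right)} = \frac{2}{5} + \frac{\left(R + R\right) \frac{1}{R + 0}}{5} = \frac{2}{5} + \frac{2 R \frac{1}{R}}{5} = \frac{2}{5} + \frac{1}{5} \cdot 2 = \frac{2}{5} + \frac{2}{5} = \frac{4}{5}$)
$\frac{q{\left(826,699 \right)}}{N{\left(-618 \right)}} = \frac{826}{\frac{4}{5}} = 826 \cdot \frac{5}{4} = \frac{2065}{2}$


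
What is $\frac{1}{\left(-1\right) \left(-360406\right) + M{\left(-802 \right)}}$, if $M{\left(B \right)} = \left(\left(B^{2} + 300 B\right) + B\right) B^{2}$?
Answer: $\frac{1}{258441014014} \approx 3.8694 \cdot 10^{-12}$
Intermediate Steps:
$M{\left(B \right)} = B^{2} \left(B^{2} + 301 B\right)$ ($M{\left(B \right)} = \left(B^{2} + 301 B\right) B^{2} = B^{2} \left(B^{2} + 301 B\right)$)
$\frac{1}{\left(-1\right) \left(-360406\right) + M{\left(-802 \right)}} = \frac{1}{\left(-1\right) \left(-360406\right) + \left(-802\right)^{3} \left(301 - 802\right)} = \frac{1}{360406 - -258440653608} = \frac{1}{360406 + 258440653608} = \frac{1}{258441014014}$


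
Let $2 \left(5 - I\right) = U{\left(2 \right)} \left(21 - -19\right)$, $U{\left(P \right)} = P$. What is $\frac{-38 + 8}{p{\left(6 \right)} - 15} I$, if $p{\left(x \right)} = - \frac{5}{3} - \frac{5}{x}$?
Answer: $-60$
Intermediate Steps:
$p{\left(x \right)} = - \frac{5}{3} - \frac{5}{x}$ ($p{\left(x \right)} = \left(-5\right) \frac{1}{3} - \frac{5}{x} = - \frac{5}{3} - \frac{5}{x}$)
$I = -35$ ($I = 5 - \frac{2 \left(21 - -19\right)}{2} = 5 - \frac{2 \left(21 + 19\right)}{2} = 5 - \frac{2 \cdot 40}{2} = 5 - 40 = -35$)
$\frac{-38 + 8}{p{\left(6 \right)} - 15} I = \frac{-38 + 8}{\left(- \frac{5}{3} - \frac{5}{6}\right) - 15} \left(-35\right) = - \frac{30}{\left(- \frac{5}{3} - \frac{5}{6}\right) - 15} \left(-35\right) = - \frac{30}{- \frac{5}{2} - 15} \left(-35\right) = - \frac{30}{- \frac{35}{2}} \left(-35\right) = \left(-30\right) \left(- \frac{2}{35}\right) \left(-35\right) = \frac{12}{7} \left(-35\right) = -60$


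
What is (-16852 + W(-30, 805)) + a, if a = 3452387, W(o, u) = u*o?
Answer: 3411385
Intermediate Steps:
W(o, u) = o*u
(-16852 + W(-30, 805)) + a = (-16852 - 30*805) + 3452387 = (-16852 - 24150) + 3452387 = -41002 + 3452387 = 3411385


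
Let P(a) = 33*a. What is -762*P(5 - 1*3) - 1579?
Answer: -51871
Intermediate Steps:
-762*P(5 - 1*3) - 1579 = -25146*(5 - 1*3) - 1579 = -25146*(5 - 3) - 1579 = -25146*2 - 1579 = -762*66 - 1579 = -50292 - 1579 = -51871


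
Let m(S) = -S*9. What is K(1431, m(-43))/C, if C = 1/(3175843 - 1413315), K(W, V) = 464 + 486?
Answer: 1674401600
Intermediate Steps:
m(S) = -9*S
K(W, V) = 950
C = 1/1762528 ≈ 5.6737e-7
K(1431, m(-43))/C = 950/(1/1762528) = 950*1762528 = 1674401600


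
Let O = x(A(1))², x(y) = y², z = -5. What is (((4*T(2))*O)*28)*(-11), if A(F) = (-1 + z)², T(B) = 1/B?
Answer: -1034643456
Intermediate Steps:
A(F) = 36 (A(F) = (-1 - 5)² = (-6)² = 36)
O = 1679616 (O = (36²)² = 1296² = 1679616)
(((4*T(2))*O)*28)*(-11) = (((4/2)*1679616)*28)*(-11) = (((4*(½))*1679616)*28)*(-11) = ((2*1679616)*28)*(-11) = (3359232*28)*(-11) = 94058496*(-11) = -1034643456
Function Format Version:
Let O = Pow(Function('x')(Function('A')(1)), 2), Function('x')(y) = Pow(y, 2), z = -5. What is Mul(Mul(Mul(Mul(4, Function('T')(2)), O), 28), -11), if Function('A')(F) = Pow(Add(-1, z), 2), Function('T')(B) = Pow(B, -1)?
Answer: -1034643456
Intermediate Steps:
Function('A')(F) = 36 (Function('A')(F) = Pow(Add(-1, -5), 2) = Pow(-6, 2) = 36)
O = 1679616 (O = Pow(Pow(36, 2), 2) = Pow(1296, 2) = 1679616)
Mul(Mul(Mul(Mul(4, Function('T')(2)), O), 28), -11) = Mul(Mul(Mul(Mul(4, Pow(2, -1)), 1679616), 28), -11) = Mul(Mul(Mul(Mul(4, Rational(1, 2)), 1679616), 28), -11) = Mul(Mul(Mul(2, 1679616), 28), -11) = Mul(Mul(3359232, 28), -11) = Mul(94058496, -11) = -1034643456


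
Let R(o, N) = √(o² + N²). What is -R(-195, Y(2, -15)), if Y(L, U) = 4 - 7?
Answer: -3*√4226 ≈ -195.02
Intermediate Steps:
Y(L, U) = -3
R(o, N) = √(N² + o²)
-R(-195, Y(2, -15)) = -√((-3)² + (-195)²) = -√(9 + 38025) = -√38034 = -3*√4226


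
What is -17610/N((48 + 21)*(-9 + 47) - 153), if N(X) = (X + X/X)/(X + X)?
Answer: -8695818/247 ≈ -35206.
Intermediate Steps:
N(X) = (1 + X)/(2*X) (N(X) = (X + 1)/((2*X)) = (1 + X)*(1/(2*X)) = (1 + X)/(2*X))
-17610/N((48 + 21)*(-9 + 47) - 153) = -17610*2*((48 + 21)*(-9 + 47) - 153)/(1 + ((48 + 21)*(-9 + 47) - 153)) = -17610*2*(69*38 - 153)/(1 + (69*38 - 153)) = -17610*2*(2622 - 153)/(1 + (2622 - 153)) = -17610*4938/(1 + 2469) = -17610/((½)*(1/2469)*2470) = -17610/1235/2469 = -17610*2469/1235 = -8695818/247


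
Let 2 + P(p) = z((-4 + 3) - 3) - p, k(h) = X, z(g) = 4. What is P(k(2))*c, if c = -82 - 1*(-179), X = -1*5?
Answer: 679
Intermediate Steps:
X = -5
c = 97 (c = -82 + 179 = 97)
k(h) = -5
P(p) = 2 - p (P(p) = -2 + (4 - p) = 2 - p)
P(k(2))*c = (2 - 1*(-5))*97 = (2 + 5)*97 = 7*97 = 679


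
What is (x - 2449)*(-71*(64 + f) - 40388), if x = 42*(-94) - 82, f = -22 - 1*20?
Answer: 271794050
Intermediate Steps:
f = -42 (f = -22 - 20 = -42)
x = -4030 (x = -3948 - 82 = -4030)
(x - 2449)*(-71*(64 + f) - 40388) = (-4030 - 2449)*(-71*(64 - 42) - 40388) = -6479*(-71*22 - 40388) = -6479*(-1562 - 40388) = -6479*(-41950) = 271794050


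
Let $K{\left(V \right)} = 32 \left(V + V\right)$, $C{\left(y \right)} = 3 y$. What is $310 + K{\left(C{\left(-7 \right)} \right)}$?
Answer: $-1034$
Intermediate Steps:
$K{\left(V \right)} = 64 V$ ($K{\left(V \right)} = 32 \cdot 2 V = 64 V$)
$310 + K{\left(C{\left(-7 \right)} \right)} = 310 + 64 \cdot 3 \left(-7\right) = 310 + 64 \left(-21\right) = 310 - 1344 = -1034$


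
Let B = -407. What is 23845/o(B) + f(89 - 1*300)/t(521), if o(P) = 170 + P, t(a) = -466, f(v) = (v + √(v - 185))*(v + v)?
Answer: -16107362/55221 + 1266*I*√11/233 ≈ -291.69 + 18.021*I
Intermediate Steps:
f(v) = 2*v*(v + √(-185 + v)) (f(v) = (v + √(-185 + v))*(2*v) = 2*v*(v + √(-185 + v)))
23845/o(B) + f(89 - 1*300)/t(521) = 23845/(170 - 407) + (2*(89 - 1*300)*((89 - 1*300) + √(-185 + (89 - 1*300))))/(-466) = 23845/(-237) + (2*(89 - 300)*((89 - 300) + √(-185 + (89 - 300))))*(-1/466) = 23845*(-1/237) + (2*(-211)*(-211 + √(-185 - 211)))*(-1/466) = -23845/237 + (2*(-211)*(-211 + √(-396)))*(-1/466) = -23845/237 + (2*(-211)*(-211 + 6*I*√11))*(-1/466) = -23845/237 + (89042 - 2532*I*√11)*(-1/466) = -23845/237 + (-44521/233 + 1266*I*√11/233) = -16107362/55221 + 1266*I*√11/233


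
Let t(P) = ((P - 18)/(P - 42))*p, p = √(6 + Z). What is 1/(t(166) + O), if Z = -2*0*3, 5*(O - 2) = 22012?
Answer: 52907855/233027253887 - 28675*√6/466054507774 ≈ 0.00022690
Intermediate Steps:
O = 22022/5 (O = 2 + (⅕)*22012 = 2 + 22012/5 = 22022/5 ≈ 4404.4)
Z = 0 (Z = 0*3 = 0)
p = √6 (p = √(6 + 0) = √6 ≈ 2.4495)
t(P) = √6*(-18 + P)/(-42 + P) (t(P) = ((P - 18)/(P - 42))*√6 = ((-18 + P)/(-42 + P))*√6 = √6*(-18 + P)/(-42 + P))
1/(t(166) + O) = 1/(√6*(-18 + 166)/(-42 + 166) + 22022/5) = 1/(√6*148/124 + 22022/5) = 1/(√6*(1/124)*148 + 22022/5) = 1/(37*√6/31 + 22022/5) = 1/(22022/5 + 37*√6/31)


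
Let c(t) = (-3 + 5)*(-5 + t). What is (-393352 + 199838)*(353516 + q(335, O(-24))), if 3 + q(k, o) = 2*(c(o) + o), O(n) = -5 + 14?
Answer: -68416294158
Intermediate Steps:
c(t) = -10 + 2*t (c(t) = 2*(-5 + t) = -10 + 2*t)
O(n) = 9
q(k, o) = -23 + 6*o (q(k, o) = -3 + 2*((-10 + 2*o) + o) = -3 + 2*(-10 + 3*o) = -3 + (-20 + 6*o) = -23 + 6*o)
(-393352 + 199838)*(353516 + q(335, O(-24))) = (-393352 + 199838)*(353516 + (-23 + 6*9)) = -193514*(353516 + (-23 + 54)) = -193514*(353516 + 31) = -193514*353547 = -68416294158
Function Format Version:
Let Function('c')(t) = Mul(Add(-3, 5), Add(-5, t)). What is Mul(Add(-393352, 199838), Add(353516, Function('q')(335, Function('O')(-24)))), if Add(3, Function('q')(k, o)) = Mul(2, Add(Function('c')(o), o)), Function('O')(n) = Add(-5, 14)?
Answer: -68416294158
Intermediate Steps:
Function('c')(t) = Add(-10, Mul(2, t)) (Function('c')(t) = Mul(2, Add(-5, t)) = Add(-10, Mul(2, t)))
Function('O')(n) = 9
Function('q')(k, o) = Add(-23, Mul(6, o)) (Function('q')(k, o) = Add(-3, Mul(2, Add(Add(-10, Mul(2, o)), o))) = Add(-3, Mul(2, Add(-10, Mul(3, o)))) = Add(-3, Add(-20, Mul(6, o))) = Add(-23, Mul(6, o)))
Mul(Add(-393352, 199838), Add(353516, Function('q')(335, Function('O')(-24)))) = Mul(Add(-393352, 199838), Add(353516, Add(-23, Mul(6, 9)))) = Mul(-193514, Add(353516, Add(-23, 54))) = Mul(-193514, Add(353516, 31)) = Mul(-193514, 353547) = -68416294158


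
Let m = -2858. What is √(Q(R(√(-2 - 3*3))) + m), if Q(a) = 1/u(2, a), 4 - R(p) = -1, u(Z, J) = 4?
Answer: I*√11431/2 ≈ 53.458*I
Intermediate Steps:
R(p) = 5 (R(p) = 4 - 1*(-1) = 4 + 1 = 5)
Q(a) = ¼ (Q(a) = 1/4 = ¼)
√(Q(R(√(-2 - 3*3))) + m) = √(¼ - 2858) = √(-11431/4) = I*√11431/2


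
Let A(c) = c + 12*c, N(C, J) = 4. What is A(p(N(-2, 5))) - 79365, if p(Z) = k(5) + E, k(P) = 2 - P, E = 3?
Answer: -79365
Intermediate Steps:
p(Z) = 0 (p(Z) = (2 - 1*5) + 3 = (2 - 5) + 3 = -3 + 3 = 0)
A(c) = 13*c
A(p(N(-2, 5))) - 79365 = 13*0 - 79365 = 0 - 79365 = -79365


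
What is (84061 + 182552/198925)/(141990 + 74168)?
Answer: 16722016977/42999230150 ≈ 0.38889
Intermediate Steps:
(84061 + 182552/198925)/(141990 + 74168) = (84061 + 182552*(1/198925))/216158 = (84061 + 182552/198925)*(1/216158) = (16722016977/198925)*(1/216158) = 16722016977/42999230150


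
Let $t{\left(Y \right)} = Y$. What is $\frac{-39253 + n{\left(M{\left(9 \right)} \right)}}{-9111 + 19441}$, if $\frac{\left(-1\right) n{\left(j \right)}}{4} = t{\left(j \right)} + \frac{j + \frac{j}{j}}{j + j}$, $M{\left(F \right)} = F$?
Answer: $- \frac{353621}{92970} \approx -3.8036$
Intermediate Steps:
$n{\left(j \right)} = - 4 j - \frac{2 \left(1 + j\right)}{j}$ ($n{\left(j \right)} = - 4 \left(j + \frac{j + \frac{j}{j}}{j + j}\right) = - 4 \left(j + \frac{j + 1}{2 j}\right) = - 4 \left(j + \left(1 + j\right) \frac{1}{2 j}\right) = - 4 \left(j + \frac{1 + j}{2 j}\right) = - 4 j - \frac{2 \left(1 + j\right)}{j}$)
$\frac{-39253 + n{\left(M{\left(9 \right)} \right)}}{-9111 + 19441} = \frac{-39253 - \left(38 + \frac{2}{9}\right)}{-9111 + 19441} = \frac{-39253 - \frac{344}{9}}{10330} = \left(-39253 - \frac{344}{9}\right) \frac{1}{10330} = \left(- \frac{353621}{9}\right) \frac{1}{10330} = - \frac{353621}{92970}$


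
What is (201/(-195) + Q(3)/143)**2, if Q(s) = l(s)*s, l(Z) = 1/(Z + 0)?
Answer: 535824/511225 ≈ 1.0481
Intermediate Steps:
l(Z) = 1/Z
Q(s) = 1 (Q(s) = s/s = 1)
(201/(-195) + Q(3)/143)**2 = (201/(-195) + 1/143)**2 = (201*(-1/195) + 1*(1/143))**2 = (-67/65 + 1/143)**2 = (-732/715)**2 = 535824/511225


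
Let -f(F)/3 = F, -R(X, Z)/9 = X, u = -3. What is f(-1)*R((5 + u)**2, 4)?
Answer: -108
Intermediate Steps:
R(X, Z) = -9*X
f(F) = -3*F
f(-1)*R((5 + u)**2, 4) = (-3*(-1))*(-9*(5 - 3)**2) = 3*(-9*2**2) = 3*(-9*4) = 3*(-36) = -108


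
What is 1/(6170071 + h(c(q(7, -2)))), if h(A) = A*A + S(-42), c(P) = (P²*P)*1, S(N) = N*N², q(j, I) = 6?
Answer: 1/6142639 ≈ 1.6280e-7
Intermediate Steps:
S(N) = N³
c(P) = P³ (c(P) = P³*1 = P³)
h(A) = -74088 + A² (h(A) = A*A + (-42)³ = A² - 74088 = -74088 + A²)
1/(6170071 + h(c(q(7, -2)))) = 1/(6170071 + (-74088 + (6³)²)) = 1/(6170071 + (-74088 + 216²)) = 1/(6170071 + (-74088 + 46656)) = 1/(6170071 - 27432) = 1/6142639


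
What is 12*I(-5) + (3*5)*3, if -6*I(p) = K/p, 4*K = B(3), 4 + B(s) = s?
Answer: 449/10 ≈ 44.900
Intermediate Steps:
B(s) = -4 + s
K = -¼ (K = (-4 + 3)/4 = (¼)*(-1) = -¼ ≈ -0.25000)
I(p) = 1/(24*p) (I(p) = -(-1)/(24*p) = 1/(24*p))
12*I(-5) + (3*5)*3 = 12*((1/24)/(-5)) + (3*5)*3 = 12*((1/24)*(-⅕)) + 15*3 = 12*(-1/120) + 45 = -⅒ + 45 = 449/10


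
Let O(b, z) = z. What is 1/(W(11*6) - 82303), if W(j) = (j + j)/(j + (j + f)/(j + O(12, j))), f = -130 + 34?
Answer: -1447/119089537 ≈ -1.2151e-5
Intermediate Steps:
f = -96
W(j) = 2*j/(j + (-96 + j)/(2*j)) (W(j) = (j + j)/(j + (j - 96)/(j + j)) = (2*j)/(j + (-96 + j)/((2*j))) = (2*j)/(j + (-96 + j)*(1/(2*j))) = (2*j)/(j + (-96 + j)/(2*j)) = 2*j/(j + (-96 + j)/(2*j)))
1/(W(11*6) - 82303) = 1/(4*(11*6)²/(-96 + 11*6 + 2*(11*6)²) - 82303) = 1/(4*66²/(-96 + 66 + 2*66²) - 82303) = 1/(4*4356/(-96 + 66 + 2*4356) - 82303) = 1/(4*4356/(-96 + 66 + 8712) - 82303) = 1/(4*4356/8682 - 82303) = 1/(4*4356*(1/8682) - 82303) = 1/(2904/1447 - 82303) = 1/(-119089537/1447) = -1447/119089537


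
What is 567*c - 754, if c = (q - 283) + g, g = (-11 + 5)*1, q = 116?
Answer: -98845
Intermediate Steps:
g = -6 (g = -6*1 = -6)
c = -173 (c = (116 - 283) - 6 = -167 - 6 = -173)
567*c - 754 = 567*(-173) - 754 = -98091 - 754 = -98845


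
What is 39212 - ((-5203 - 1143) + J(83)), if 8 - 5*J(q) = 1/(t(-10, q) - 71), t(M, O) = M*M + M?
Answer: 4327859/95 ≈ 45556.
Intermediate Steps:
t(M, O) = M + M² (t(M, O) = M² + M = M + M²)
J(q) = 151/95 (J(q) = 8/5 - 1/(5*(-10*(1 - 10) - 71)) = 8/5 - 1/(5*(-10*(-9) - 71)) = 8/5 - 1/(5*(90 - 71)) = 8/5 - ⅕/19 = 8/5 - ⅕*1/19 = 8/5 - 1/95 = 151/95)
39212 - ((-5203 - 1143) + J(83)) = 39212 - ((-5203 - 1143) + 151/95) = 39212 - (-6346 + 151/95) = 39212 - 1*(-602719/95) = 39212 + 602719/95 = 4327859/95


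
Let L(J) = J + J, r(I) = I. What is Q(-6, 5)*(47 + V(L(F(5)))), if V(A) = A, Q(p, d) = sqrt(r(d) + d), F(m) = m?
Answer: 57*sqrt(10) ≈ 180.25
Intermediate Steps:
L(J) = 2*J
Q(p, d) = sqrt(2)*sqrt(d) (Q(p, d) = sqrt(d + d) = sqrt(2*d) = sqrt(2)*sqrt(d))
Q(-6, 5)*(47 + V(L(F(5)))) = (sqrt(2)*sqrt(5))*(47 + 2*5) = sqrt(10)*(47 + 10) = sqrt(10)*57 = 57*sqrt(10)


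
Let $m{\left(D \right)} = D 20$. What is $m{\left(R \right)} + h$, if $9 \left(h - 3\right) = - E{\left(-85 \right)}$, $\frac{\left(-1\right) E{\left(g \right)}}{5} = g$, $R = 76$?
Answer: $\frac{13282}{9} \approx 1475.8$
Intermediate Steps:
$m{\left(D \right)} = 20 D$
$E{\left(g \right)} = - 5 g$
$h = - \frac{398}{9}$ ($h = 3 + \frac{\left(-1\right) \left(\left(-5\right) \left(-85\right)\right)}{9} = 3 + \frac{\left(-1\right) 425}{9} = 3 + \frac{1}{9} \left(-425\right) = 3 - \frac{425}{9} = - \frac{398}{9} \approx -44.222$)
$m{\left(R \right)} + h = 20 \cdot 76 - \frac{398}{9} = 1520 - \frac{398}{9} = \frac{13282}{9}$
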